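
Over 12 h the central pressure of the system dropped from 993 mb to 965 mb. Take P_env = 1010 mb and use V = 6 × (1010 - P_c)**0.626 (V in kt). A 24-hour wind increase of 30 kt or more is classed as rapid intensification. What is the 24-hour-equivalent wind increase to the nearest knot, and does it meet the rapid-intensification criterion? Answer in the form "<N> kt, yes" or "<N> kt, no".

59 kt, yes

V₁: ΔP = 17, V ≈ 6 × 17^0.626 ≈ 35.35 kt.
V₂: ΔP = 45, V ≈ 6 × 45^0.626 ≈ 65.02 kt.
ΔV over 12 h = 29.67 kt → 24 h equivalent = 29.67 × 24/12 ≈ 59.34 kt.
59 kt ≥ 30 kt ⇒ rapid intensification.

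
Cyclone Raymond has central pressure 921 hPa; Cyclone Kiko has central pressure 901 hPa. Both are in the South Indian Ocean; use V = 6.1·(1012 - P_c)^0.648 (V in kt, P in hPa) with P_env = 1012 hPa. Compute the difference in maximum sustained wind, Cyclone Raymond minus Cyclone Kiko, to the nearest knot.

Cyclone Raymond: ΔP = 91; V ≈ 6.1 × 91^0.648 ≈ 113.45 kt.
Cyclone Kiko: ΔP = 111; V ≈ 6.1 × 111^0.648 ≈ 129.03 kt.
Difference ≈ 113.45 − 129.03 = -15.58 → -16 kt.

-16 kt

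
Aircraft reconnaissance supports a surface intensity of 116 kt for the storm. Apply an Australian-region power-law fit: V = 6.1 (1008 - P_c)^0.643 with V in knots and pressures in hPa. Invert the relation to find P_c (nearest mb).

910 mb

ΔP = (V / 6.1)^(1/0.643) = (116/6.1)^1.555.
116/6.1 = 19.016; 19.016^1.555 ≈ 97.57 mb.
P_c = 1008 − 97.57 = 910.43 ≈ 910 mb.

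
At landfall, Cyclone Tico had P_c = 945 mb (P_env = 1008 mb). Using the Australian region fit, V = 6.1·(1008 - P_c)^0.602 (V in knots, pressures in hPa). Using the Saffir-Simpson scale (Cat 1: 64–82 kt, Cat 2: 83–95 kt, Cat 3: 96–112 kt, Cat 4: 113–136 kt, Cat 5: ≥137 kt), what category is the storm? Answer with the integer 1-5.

ΔP = 1008 − 945 = 63 mb.
V ≈ 6.1 × 63^0.602 = 6.1 × 12.11 ≈ 74 kt.
74 kt falls in the Category 1 band.

1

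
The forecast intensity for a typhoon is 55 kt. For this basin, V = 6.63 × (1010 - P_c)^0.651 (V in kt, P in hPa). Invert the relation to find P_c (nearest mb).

ΔP = (V / 6.63)^(1/0.651) = (55/6.63)^1.536.
55/6.63 = 8.296; 8.296^1.536 ≈ 25.79 mb.
P_c = 1010 − 25.79 = 984.21 ≈ 984 mb.

984 mb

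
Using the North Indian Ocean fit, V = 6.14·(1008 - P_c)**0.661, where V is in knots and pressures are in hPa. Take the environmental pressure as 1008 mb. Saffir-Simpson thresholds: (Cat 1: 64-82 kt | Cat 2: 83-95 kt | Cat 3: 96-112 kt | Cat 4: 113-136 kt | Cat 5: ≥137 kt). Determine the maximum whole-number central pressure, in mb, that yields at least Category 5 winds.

Category 5 begins at V = 137 kt.
Required ΔP = (137/6.14)^(1/0.661) = 22.313^1.513 ≈ 109.69 mb.
P_c ≤ 1008 − 109.69 = 898.31, so the highest integer P_c is 898 mb.

898 mb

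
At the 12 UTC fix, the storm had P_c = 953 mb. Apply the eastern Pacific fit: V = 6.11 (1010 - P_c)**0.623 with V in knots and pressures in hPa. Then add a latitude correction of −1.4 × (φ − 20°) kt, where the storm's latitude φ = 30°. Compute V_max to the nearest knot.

62 kt

ΔP = 1010 − 953 = 57 mb.
57^0.623 ≈ 12.414.
V ≈ 6.11 × 12.414 ≈ 75.8 kt.
Latitude correction: −1.4 × (30 − 20) = -14 kt.
Corrected V ≈ 61.8 kt → 62 kt.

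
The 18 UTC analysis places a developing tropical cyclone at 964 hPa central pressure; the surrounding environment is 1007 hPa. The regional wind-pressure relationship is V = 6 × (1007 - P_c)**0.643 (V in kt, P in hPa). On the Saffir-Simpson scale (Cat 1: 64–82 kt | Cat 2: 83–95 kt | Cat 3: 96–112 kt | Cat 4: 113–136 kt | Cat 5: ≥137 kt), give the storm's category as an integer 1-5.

1

ΔP = 1007 − 964 = 43 hPa.
V ≈ 6 × 43^0.643 = 6 × 11.23 ≈ 67 kt.
67 kt falls in the Category 1 band.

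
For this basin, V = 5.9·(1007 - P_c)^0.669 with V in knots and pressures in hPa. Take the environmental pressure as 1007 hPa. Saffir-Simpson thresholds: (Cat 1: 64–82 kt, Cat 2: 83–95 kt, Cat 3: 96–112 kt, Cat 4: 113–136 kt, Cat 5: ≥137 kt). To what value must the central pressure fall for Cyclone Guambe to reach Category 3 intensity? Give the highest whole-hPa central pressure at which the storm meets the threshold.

942 hPa

Category 3 begins at V = 96 kt.
Required ΔP = (96/5.9)^(1/0.669) = 16.271^1.495 ≈ 64.68 hPa.
P_c ≤ 1007 − 64.68 = 942.32, so the highest integer P_c is 942 hPa.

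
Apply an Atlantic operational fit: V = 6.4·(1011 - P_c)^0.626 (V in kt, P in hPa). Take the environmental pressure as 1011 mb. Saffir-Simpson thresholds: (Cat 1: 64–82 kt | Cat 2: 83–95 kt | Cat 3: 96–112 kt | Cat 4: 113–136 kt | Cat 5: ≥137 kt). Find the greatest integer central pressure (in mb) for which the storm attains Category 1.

971 mb

Category 1 begins at V = 64 kt.
Required ΔP = (64/6.4)^(1/0.626) = 10.000^1.597 ≈ 39.58 mb.
P_c ≤ 1011 − 39.58 = 971.42, so the highest integer P_c is 971 mb.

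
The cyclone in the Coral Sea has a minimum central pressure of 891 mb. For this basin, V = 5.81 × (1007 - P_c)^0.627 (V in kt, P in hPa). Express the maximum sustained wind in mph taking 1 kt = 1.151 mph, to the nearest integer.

132 mph

ΔP = 1007 − 891 = 116 mb.
V ≈ 5.81 × 116^0.627 = 5.81 × 19.698 ≈ 114.444 kt.
114.444 × 1.151 ≈ 131.72 mph → 132 mph.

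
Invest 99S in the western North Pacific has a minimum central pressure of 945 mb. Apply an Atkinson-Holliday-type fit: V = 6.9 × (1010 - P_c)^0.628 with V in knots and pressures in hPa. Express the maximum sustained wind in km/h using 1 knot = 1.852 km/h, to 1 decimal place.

175.8 km/h

ΔP = 1010 − 945 = 65 mb.
V ≈ 6.9 × 65^0.628 = 6.9 × 13.757 ≈ 94.920 kt.
94.920 × 1.852 ≈ 175.79 km/h → 175.8 km/h.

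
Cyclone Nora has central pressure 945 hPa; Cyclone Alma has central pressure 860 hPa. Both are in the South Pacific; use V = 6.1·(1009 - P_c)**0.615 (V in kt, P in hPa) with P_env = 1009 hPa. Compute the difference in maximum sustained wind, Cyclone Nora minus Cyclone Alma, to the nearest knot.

-54 kt

Cyclone Nora: ΔP = 64; V ≈ 6.1 × 64^0.615 ≈ 78.73 kt.
Cyclone Alma: ΔP = 149; V ≈ 6.1 × 149^0.615 ≈ 132.39 kt.
Difference ≈ 78.73 − 132.39 = -53.66 → -54 kt.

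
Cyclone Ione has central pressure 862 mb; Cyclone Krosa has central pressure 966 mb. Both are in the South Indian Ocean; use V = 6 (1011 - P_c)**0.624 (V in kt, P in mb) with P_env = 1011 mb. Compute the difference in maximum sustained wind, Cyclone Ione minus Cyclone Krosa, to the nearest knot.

Cyclone Ione: ΔP = 149; V ≈ 6 × 149^0.624 ≈ 136.21 kt.
Cyclone Krosa: ΔP = 45; V ≈ 6 × 45^0.624 ≈ 64.53 kt.
Difference ≈ 136.21 − 64.53 = 71.68 → 72 kt.

72 kt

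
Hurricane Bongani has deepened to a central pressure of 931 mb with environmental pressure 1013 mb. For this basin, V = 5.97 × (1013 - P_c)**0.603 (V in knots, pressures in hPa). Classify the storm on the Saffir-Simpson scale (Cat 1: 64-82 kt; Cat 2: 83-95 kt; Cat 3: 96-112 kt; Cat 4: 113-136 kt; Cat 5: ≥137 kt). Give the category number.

ΔP = 1013 − 931 = 82 mb.
V ≈ 5.97 × 82^0.603 = 5.97 × 14.26 ≈ 85 kt.
85 kt falls in the Category 2 band.

2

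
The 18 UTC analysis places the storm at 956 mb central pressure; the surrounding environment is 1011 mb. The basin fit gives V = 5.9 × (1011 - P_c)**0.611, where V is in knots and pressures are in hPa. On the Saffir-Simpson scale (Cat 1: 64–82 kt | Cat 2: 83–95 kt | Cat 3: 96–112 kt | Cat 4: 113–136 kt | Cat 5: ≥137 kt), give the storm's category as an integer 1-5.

1

ΔP = 1011 − 956 = 55 mb.
V ≈ 5.9 × 55^0.611 = 5.9 × 11.57 ≈ 68 kt.
68 kt falls in the Category 1 band.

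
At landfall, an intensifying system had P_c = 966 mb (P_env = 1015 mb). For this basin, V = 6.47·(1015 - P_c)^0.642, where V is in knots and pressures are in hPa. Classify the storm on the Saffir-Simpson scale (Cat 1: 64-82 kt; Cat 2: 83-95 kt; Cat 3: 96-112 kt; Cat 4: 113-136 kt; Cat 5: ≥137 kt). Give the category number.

1

ΔP = 1015 − 966 = 49 mb.
V ≈ 6.47 × 49^0.642 = 6.47 × 12.16 ≈ 79 kt.
79 kt falls in the Category 1 band.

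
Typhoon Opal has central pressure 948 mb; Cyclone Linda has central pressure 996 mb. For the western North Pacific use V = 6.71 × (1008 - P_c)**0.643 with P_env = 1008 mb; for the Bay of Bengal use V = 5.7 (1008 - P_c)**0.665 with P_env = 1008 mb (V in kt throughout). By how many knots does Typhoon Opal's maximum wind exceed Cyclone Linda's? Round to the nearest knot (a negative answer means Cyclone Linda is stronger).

64 kt

Typhoon Opal: ΔP = 60; V ≈ 6.71 × 60^0.643 ≈ 93.34 kt.
Cyclone Linda: ΔP = 12; V ≈ 5.7 × 12^0.665 ≈ 29.75 kt.
Difference ≈ 93.34 − 29.75 = 63.59 → 64 kt.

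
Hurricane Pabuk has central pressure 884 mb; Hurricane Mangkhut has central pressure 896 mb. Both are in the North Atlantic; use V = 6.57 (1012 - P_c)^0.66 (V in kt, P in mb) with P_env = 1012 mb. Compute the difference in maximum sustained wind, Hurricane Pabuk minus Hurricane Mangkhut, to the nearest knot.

10 kt

Hurricane Pabuk: ΔP = 128; V ≈ 6.57 × 128^0.66 ≈ 161.56 kt.
Hurricane Mangkhut: ΔP = 116; V ≈ 6.57 × 116^0.66 ≈ 151.39 kt.
Difference ≈ 161.56 − 151.39 = 10.17 → 10 kt.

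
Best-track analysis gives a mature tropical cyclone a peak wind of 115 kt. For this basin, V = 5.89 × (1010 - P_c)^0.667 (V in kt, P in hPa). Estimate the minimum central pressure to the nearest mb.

924 mb

ΔP = (V / 5.89)^(1/0.667) = (115/5.89)^1.499.
115/5.89 = 19.525; 19.525^1.499 ≈ 86.08 mb.
P_c = 1010 − 86.08 = 923.92 ≈ 924 mb.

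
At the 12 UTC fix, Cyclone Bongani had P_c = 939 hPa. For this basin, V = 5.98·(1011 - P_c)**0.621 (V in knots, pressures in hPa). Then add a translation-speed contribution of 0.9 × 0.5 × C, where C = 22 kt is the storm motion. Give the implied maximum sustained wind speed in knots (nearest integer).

95 kt

ΔP = 1011 − 939 = 72 hPa.
72^0.621 ≈ 14.237.
V ≈ 5.98 × 14.237 ≈ 85.1 kt.
Translation term: 0.9 × 0.5 × 22 = 9.9 kt.
Corrected V ≈ 95 kt → 95 kt.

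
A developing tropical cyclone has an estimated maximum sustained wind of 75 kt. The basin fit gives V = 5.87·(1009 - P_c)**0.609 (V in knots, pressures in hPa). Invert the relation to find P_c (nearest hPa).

943 hPa

ΔP = (V / 5.87)^(1/0.609) = (75/5.87)^1.642.
75/5.87 = 12.777; 12.777^1.642 ≈ 65.58 hPa.
P_c = 1009 − 65.58 = 943.42 ≈ 943 hPa.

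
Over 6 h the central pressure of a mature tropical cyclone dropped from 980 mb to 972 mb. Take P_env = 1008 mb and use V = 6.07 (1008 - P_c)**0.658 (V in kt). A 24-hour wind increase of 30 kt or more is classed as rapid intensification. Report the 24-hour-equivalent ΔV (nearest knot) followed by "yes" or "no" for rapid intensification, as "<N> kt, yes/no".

39 kt, yes

V₁: ΔP = 28, V ≈ 6.07 × 28^0.658 ≈ 54.38 kt.
V₂: ΔP = 36, V ≈ 6.07 × 36^0.658 ≈ 64.16 kt.
ΔV over 6 h = 9.78 kt → 24 h equivalent = 9.78 × 24/6 ≈ 39.12 kt.
39 kt ≥ 30 kt ⇒ rapid intensification.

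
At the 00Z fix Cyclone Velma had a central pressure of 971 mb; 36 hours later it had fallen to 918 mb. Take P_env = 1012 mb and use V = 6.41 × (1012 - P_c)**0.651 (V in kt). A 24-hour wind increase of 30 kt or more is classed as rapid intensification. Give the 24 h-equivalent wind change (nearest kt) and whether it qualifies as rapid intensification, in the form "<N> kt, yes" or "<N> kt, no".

34 kt, yes

V₁: ΔP = 41, V ≈ 6.41 × 41^0.651 ≈ 71.91 kt.
V₂: ΔP = 94, V ≈ 6.41 × 94^0.651 ≈ 123.41 kt.
ΔV over 36 h = 51.50 kt → 24 h equivalent = 51.50 × 24/36 ≈ 34.33 kt.
34 kt ≥ 30 kt ⇒ rapid intensification.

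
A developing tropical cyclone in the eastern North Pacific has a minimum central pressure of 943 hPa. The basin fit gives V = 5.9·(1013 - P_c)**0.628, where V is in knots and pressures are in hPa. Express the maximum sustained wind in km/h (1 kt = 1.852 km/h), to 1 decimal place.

ΔP = 1013 − 943 = 70 hPa.
V ≈ 5.9 × 70^0.628 = 5.9 × 14.412 ≈ 85.030 kt.
85.030 × 1.852 ≈ 157.48 km/h → 157.5 km/h.

157.5 km/h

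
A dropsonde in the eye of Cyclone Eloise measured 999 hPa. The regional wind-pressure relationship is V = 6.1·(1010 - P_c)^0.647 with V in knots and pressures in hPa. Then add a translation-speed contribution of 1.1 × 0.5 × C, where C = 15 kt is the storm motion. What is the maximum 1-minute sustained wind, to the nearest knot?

37 kt

ΔP = 1010 − 999 = 11 hPa.
11^0.647 ≈ 4.718.
V ≈ 6.1 × 4.718 ≈ 28.8 kt.
Translation term: 1.1 × 0.5 × 15 = 8.25 kt.
Corrected V ≈ 37.05 kt → 37 kt.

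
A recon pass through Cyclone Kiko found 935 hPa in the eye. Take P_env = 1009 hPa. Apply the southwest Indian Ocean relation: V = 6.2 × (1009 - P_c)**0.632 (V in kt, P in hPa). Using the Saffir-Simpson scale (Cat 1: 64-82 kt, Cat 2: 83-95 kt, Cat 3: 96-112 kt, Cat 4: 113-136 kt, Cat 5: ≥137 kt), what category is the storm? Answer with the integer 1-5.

ΔP = 1009 − 935 = 74 hPa.
V ≈ 6.2 × 74^0.632 = 6.2 × 15.18 ≈ 94 kt.
94 kt falls in the Category 2 band.

2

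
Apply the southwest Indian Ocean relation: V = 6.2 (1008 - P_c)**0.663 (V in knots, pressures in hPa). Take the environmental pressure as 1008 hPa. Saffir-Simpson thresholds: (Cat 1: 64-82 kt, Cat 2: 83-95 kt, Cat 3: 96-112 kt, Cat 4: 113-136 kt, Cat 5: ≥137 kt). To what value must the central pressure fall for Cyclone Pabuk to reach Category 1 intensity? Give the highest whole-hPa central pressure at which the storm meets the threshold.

974 hPa

Category 1 begins at V = 64 kt.
Required ΔP = (64/6.2)^(1/0.663) = 10.323^1.508 ≈ 33.81 hPa.
P_c ≤ 1008 − 33.81 = 974.19, so the highest integer P_c is 974 hPa.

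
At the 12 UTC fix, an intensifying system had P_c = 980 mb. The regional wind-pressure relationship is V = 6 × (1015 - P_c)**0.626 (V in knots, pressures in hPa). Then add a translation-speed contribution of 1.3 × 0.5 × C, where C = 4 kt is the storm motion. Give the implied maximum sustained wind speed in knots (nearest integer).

ΔP = 1015 − 980 = 35 mb.
35^0.626 ≈ 9.259.
V ≈ 6 × 9.259 ≈ 55.6 kt.
Translation term: 1.3 × 0.5 × 4 = 2.6 kt.
Corrected V ≈ 58.2 kt → 58 kt.

58 kt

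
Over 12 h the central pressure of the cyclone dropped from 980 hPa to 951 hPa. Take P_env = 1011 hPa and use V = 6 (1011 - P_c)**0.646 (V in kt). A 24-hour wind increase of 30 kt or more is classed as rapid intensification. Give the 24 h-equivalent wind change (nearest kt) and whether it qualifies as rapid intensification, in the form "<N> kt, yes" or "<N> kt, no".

59 kt, yes

V₁: ΔP = 31, V ≈ 6 × 31^0.646 ≈ 55.15 kt.
V₂: ΔP = 60, V ≈ 6 × 60^0.646 ≈ 84.50 kt.
ΔV over 12 h = 29.35 kt → 24 h equivalent = 29.35 × 24/12 ≈ 58.70 kt.
59 kt ≥ 30 kt ⇒ rapid intensification.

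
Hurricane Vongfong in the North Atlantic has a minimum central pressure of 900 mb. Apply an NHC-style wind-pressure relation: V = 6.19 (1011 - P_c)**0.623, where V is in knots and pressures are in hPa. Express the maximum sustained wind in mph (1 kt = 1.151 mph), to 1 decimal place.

ΔP = 1011 − 900 = 111 mb.
V ≈ 6.19 × 111^0.623 = 6.19 × 18.803 ≈ 116.393 kt.
116.393 × 1.151 ≈ 133.97 mph → 134.0 mph.

134.0 mph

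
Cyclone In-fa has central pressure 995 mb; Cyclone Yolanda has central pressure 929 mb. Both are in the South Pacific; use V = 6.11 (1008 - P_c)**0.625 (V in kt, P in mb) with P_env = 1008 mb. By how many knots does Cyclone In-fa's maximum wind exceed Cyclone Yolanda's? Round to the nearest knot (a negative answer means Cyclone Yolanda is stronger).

Cyclone In-fa: ΔP = 13; V ≈ 6.11 × 13^0.625 ≈ 30.36 kt.
Cyclone Yolanda: ΔP = 79; V ≈ 6.11 × 79^0.625 ≈ 93.77 kt.
Difference ≈ 30.36 − 93.77 = -63.41 → -63 kt.

-63 kt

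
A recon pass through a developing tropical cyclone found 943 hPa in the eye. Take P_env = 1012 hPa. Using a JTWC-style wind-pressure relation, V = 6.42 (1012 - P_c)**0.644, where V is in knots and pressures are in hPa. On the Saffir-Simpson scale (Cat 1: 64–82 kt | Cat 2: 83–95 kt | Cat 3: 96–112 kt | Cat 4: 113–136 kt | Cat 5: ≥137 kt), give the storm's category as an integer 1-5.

3

ΔP = 1012 − 943 = 69 hPa.
V ≈ 6.42 × 69^0.644 = 6.42 × 15.28 ≈ 98 kt.
98 kt falls in the Category 3 band.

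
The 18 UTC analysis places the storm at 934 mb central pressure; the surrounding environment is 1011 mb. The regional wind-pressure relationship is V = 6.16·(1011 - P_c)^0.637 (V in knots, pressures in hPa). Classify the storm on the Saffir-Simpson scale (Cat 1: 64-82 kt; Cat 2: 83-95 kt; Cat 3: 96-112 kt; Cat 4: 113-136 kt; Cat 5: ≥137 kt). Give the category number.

ΔP = 1011 − 934 = 77 mb.
V ≈ 6.16 × 77^0.637 = 6.16 × 15.91 ≈ 98 kt.
98 kt falls in the Category 3 band.

3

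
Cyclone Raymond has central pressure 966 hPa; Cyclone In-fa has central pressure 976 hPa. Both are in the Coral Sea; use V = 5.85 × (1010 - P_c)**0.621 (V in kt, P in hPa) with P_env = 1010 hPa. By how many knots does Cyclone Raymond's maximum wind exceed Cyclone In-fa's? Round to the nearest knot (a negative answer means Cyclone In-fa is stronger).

9 kt

Cyclone Raymond: ΔP = 44; V ≈ 5.85 × 44^0.621 ≈ 61.34 kt.
Cyclone In-fa: ΔP = 34; V ≈ 5.85 × 34^0.621 ≈ 52.26 kt.
Difference ≈ 61.34 − 52.26 = 9.08 → 9 kt.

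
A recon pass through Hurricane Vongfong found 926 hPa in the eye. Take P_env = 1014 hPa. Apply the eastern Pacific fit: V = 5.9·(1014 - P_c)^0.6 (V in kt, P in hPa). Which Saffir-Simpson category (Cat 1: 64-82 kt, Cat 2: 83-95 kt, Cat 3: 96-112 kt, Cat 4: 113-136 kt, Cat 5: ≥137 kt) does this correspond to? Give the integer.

2

ΔP = 1014 − 926 = 88 hPa.
V ≈ 5.9 × 88^0.6 = 5.9 × 14.68 ≈ 87 kt.
87 kt falls in the Category 2 band.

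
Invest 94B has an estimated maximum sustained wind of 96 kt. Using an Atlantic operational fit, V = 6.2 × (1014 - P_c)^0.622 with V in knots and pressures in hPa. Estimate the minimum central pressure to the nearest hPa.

ΔP = (V / 6.2)^(1/0.622) = (96/6.2)^1.608.
96/6.2 = 15.484; 15.484^1.608 ≈ 81.84 hPa.
P_c = 1014 − 81.84 = 932.16 ≈ 932 hPa.

932 hPa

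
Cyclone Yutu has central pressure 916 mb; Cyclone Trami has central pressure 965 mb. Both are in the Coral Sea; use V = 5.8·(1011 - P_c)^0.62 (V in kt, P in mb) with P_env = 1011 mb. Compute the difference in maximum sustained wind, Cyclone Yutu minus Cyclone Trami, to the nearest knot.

Cyclone Yutu: ΔP = 95; V ≈ 5.8 × 95^0.62 ≈ 97.64 kt.
Cyclone Trami: ΔP = 46; V ≈ 5.8 × 46^0.62 ≈ 62.28 kt.
Difference ≈ 97.64 − 62.28 = 35.36 → 35 kt.

35 kt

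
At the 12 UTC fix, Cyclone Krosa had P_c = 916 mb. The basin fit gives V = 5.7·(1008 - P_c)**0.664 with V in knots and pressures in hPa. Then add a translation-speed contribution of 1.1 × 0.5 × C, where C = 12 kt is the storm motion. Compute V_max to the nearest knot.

ΔP = 1008 − 916 = 92 mb.
92^0.664 ≈ 20.135.
V ≈ 5.7 × 20.135 ≈ 114.8 kt.
Translation term: 1.1 × 0.5 × 12 = 6.6 kt.
Corrected V ≈ 121.4 kt → 121 kt.

121 kt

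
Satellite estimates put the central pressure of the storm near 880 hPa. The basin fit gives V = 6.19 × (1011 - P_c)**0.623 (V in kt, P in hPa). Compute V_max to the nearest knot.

ΔP = 1011 − 880 = 131 hPa.
131^0.623 ≈ 20.848.
V ≈ 6.19 × 20.848 ≈ 129.0 kt.

129 kt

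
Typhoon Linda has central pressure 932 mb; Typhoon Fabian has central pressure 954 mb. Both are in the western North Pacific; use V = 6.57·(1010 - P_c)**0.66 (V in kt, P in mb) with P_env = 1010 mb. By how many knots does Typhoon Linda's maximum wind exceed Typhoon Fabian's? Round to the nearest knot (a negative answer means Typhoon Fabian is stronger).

23 kt

Typhoon Linda: ΔP = 78; V ≈ 6.57 × 78^0.66 ≈ 116.51 kt.
Typhoon Fabian: ΔP = 56; V ≈ 6.57 × 56^0.66 ≈ 93.62 kt.
Difference ≈ 116.51 − 93.62 = 22.89 → 23 kt.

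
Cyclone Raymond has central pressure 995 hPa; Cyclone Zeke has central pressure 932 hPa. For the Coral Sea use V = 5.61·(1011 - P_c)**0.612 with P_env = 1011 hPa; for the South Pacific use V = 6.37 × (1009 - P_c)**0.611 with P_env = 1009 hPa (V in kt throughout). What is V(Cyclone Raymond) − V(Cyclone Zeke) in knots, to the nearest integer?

Cyclone Raymond: ΔP = 16; V ≈ 5.61 × 16^0.612 ≈ 30.61 kt.
Cyclone Zeke: ΔP = 77; V ≈ 6.37 × 77^0.611 ≈ 90.53 kt.
Difference ≈ 30.61 − 90.53 = -59.92 → -60 kt.

-60 kt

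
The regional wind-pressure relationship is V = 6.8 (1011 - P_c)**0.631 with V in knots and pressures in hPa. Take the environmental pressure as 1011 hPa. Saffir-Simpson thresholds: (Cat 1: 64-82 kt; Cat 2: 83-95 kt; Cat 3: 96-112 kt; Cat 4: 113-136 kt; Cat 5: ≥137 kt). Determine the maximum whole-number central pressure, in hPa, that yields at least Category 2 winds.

Category 2 begins at V = 83 kt.
Required ΔP = (83/6.8)^(1/0.631) = 12.206^1.585 ≈ 52.72 hPa.
P_c ≤ 1011 − 52.72 = 958.28, so the highest integer P_c is 958 hPa.

958 hPa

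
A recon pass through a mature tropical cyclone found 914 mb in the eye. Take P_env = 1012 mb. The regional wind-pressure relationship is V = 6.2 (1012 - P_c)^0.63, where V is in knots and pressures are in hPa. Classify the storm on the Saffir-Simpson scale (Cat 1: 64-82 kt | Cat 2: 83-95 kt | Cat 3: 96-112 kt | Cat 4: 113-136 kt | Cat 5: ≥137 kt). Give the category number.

ΔP = 1012 − 914 = 98 mb.
V ≈ 6.2 × 98^0.63 = 6.2 × 17.97 ≈ 111 kt.
111 kt falls in the Category 3 band.

3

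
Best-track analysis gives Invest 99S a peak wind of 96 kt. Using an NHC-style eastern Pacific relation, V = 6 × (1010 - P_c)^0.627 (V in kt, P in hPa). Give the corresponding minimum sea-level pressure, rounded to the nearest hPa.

927 hPa

ΔP = (V / 6)^(1/0.627) = (96/6)^1.595.
96/6 = 16.000; 16.000^1.595 ≈ 83.26 hPa.
P_c = 1010 − 83.26 = 926.74 ≈ 927 hPa.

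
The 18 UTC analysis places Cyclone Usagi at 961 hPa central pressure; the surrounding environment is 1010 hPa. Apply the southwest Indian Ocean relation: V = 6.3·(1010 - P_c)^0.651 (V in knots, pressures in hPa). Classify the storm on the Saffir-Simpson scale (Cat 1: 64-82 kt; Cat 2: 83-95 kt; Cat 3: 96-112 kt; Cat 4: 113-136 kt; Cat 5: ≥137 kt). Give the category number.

ΔP = 1010 − 961 = 49 hPa.
V ≈ 6.3 × 49^0.651 = 6.3 × 12.60 ≈ 79 kt.
79 kt falls in the Category 1 band.

1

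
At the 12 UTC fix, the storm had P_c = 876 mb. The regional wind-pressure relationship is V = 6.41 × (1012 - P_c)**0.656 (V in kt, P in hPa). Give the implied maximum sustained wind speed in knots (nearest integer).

161 kt

ΔP = 1012 − 876 = 136 mb.
136^0.656 ≈ 25.096.
V ≈ 6.41 × 25.096 ≈ 160.9 kt.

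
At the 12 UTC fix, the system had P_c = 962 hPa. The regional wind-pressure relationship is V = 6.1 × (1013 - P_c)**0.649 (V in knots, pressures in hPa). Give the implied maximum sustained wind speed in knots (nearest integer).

ΔP = 1013 − 962 = 51 hPa.
51^0.649 ≈ 12.830.
V ≈ 6.1 × 12.830 ≈ 78.3 kt.

78 kt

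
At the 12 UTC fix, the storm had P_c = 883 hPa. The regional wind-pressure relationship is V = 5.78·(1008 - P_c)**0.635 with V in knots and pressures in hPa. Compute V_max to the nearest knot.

ΔP = 1008 − 883 = 125 hPa.
125^0.635 ≈ 21.455.
V ≈ 5.78 × 21.455 ≈ 124.0 kt.

124 kt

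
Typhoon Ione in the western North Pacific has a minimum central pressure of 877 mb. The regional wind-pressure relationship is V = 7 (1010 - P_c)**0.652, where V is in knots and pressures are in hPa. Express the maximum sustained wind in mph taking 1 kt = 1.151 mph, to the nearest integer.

ΔP = 1010 − 877 = 133 mb.
V ≈ 7 × 133^0.652 = 7 × 24.252 ≈ 169.765 kt.
169.765 × 1.151 ≈ 195.40 mph → 195 mph.

195 mph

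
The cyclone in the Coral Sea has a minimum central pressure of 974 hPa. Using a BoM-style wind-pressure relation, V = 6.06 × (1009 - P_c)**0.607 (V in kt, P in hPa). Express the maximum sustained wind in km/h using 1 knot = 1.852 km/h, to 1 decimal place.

ΔP = 1009 − 974 = 35 hPa.
V ≈ 6.06 × 35^0.607 = 6.06 × 8.655 ≈ 52.447 kt.
52.447 × 1.852 ≈ 97.13 km/h → 97.1 km/h.

97.1 km/h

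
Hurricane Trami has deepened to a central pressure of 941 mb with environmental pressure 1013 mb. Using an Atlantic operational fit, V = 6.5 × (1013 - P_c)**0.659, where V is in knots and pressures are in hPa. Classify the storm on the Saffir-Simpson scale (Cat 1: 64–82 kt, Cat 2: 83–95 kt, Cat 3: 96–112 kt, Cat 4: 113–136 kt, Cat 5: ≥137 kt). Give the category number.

3

ΔP = 1013 − 941 = 72 mb.
V ≈ 6.5 × 72^0.659 = 6.5 × 16.75 ≈ 109 kt.
109 kt falls in the Category 3 band.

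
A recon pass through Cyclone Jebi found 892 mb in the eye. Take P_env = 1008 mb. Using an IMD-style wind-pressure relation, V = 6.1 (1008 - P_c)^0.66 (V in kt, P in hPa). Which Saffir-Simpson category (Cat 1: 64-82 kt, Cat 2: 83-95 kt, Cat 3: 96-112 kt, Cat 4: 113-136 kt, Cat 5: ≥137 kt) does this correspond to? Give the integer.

ΔP = 1008 − 892 = 116 mb.
V ≈ 6.1 × 116^0.66 = 6.1 × 23.04 ≈ 141 kt.
141 kt falls in the Category 5 band.

5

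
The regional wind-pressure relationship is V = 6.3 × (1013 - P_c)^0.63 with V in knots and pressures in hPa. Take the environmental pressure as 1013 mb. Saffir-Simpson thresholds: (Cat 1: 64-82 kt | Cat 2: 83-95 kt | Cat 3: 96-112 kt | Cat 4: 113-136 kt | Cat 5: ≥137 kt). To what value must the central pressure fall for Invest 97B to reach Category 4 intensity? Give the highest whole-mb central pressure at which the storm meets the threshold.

Category 4 begins at V = 113 kt.
Required ΔP = (113/6.3)^(1/0.63) = 17.937^1.587 ≈ 97.74 mb.
P_c ≤ 1013 − 97.74 = 915.26, so the highest integer P_c is 915 mb.

915 mb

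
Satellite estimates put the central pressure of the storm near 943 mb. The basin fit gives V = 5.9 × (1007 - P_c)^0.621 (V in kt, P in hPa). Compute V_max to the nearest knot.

78 kt

ΔP = 1007 − 943 = 64 mb.
64^0.621 ≈ 13.232.
V ≈ 5.9 × 13.232 ≈ 78.1 kt.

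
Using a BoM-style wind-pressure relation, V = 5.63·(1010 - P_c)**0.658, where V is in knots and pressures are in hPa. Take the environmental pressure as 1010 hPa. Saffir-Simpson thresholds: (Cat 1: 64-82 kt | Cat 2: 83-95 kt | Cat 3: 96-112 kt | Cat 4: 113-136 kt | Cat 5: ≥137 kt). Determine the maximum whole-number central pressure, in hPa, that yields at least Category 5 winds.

Category 5 begins at V = 137 kt.
Required ΔP = (137/5.63)^(1/0.658) = 24.334^1.520 ≈ 127.85 hPa.
P_c ≤ 1010 − 127.85 = 882.15, so the highest integer P_c is 882 hPa.

882 hPa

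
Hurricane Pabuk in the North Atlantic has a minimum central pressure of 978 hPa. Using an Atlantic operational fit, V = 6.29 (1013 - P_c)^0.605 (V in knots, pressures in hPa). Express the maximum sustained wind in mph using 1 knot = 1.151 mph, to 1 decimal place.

62.2 mph

ΔP = 1013 − 978 = 35 hPa.
V ≈ 6.29 × 35^0.605 = 6.29 × 8.593 ≈ 54.052 kt.
54.052 × 1.151 ≈ 62.21 mph → 62.2 mph.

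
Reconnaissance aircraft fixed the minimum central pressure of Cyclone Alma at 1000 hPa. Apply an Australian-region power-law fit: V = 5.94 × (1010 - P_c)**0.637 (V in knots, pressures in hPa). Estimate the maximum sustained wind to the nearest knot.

ΔP = 1010 − 1000 = 10 hPa.
10^0.637 ≈ 4.335.
V ≈ 5.94 × 4.335 ≈ 25.8 kt.

26 kt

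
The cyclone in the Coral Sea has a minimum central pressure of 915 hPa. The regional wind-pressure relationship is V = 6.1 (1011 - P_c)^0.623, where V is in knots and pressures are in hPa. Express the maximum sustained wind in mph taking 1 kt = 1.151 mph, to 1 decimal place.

ΔP = 1011 − 915 = 96 hPa.
V ≈ 6.1 × 96^0.623 = 6.1 × 17.177 ≈ 104.782 kt.
104.782 × 1.151 ≈ 120.60 mph → 120.6 mph.

120.6 mph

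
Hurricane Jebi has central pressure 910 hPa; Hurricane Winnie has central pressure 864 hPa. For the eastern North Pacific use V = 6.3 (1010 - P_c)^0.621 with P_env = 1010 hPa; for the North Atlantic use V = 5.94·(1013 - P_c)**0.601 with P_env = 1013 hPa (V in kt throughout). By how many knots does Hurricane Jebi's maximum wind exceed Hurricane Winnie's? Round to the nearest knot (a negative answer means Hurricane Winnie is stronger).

-10 kt

Hurricane Jebi: ΔP = 100; V ≈ 6.3 × 100^0.621 ≈ 109.99 kt.
Hurricane Winnie: ΔP = 149; V ≈ 5.94 × 149^0.601 ≈ 120.19 kt.
Difference ≈ 109.99 − 120.19 = -10.20 → -10 kt.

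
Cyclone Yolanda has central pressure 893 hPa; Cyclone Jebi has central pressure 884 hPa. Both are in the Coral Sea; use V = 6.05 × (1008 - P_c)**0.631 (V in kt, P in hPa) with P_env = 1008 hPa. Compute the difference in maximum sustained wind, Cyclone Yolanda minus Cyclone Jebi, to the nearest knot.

Cyclone Yolanda: ΔP = 115; V ≈ 6.05 × 115^0.631 ≈ 120.80 kt.
Cyclone Jebi: ΔP = 124; V ≈ 6.05 × 124^0.631 ≈ 126.68 kt.
Difference ≈ 120.80 − 126.68 = -5.88 → -6 kt.

-6 kt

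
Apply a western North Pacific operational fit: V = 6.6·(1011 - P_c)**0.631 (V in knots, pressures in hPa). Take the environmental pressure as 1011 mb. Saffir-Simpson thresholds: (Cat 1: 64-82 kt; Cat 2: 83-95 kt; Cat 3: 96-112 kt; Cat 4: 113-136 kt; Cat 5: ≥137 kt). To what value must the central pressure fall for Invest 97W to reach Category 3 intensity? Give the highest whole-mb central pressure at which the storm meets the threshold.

941 mb

Category 3 begins at V = 96 kt.
Required ΔP = (96/6.6)^(1/0.631) = 14.545^1.585 ≈ 69.61 mb.
P_c ≤ 1011 − 69.61 = 941.39, so the highest integer P_c is 941 mb.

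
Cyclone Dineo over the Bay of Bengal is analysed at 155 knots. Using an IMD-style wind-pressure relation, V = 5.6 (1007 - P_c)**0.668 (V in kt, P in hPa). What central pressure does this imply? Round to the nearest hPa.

863 hPa

ΔP = (V / 5.6)^(1/0.668) = (155/5.6)^1.497.
155/5.6 = 27.679; 27.679^1.497 ≈ 144.18 hPa.
P_c = 1007 − 144.18 = 862.82 ≈ 863 hPa.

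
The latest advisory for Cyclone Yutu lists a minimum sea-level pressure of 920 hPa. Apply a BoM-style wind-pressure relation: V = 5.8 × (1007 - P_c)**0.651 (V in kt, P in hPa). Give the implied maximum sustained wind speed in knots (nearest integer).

ΔP = 1007 − 920 = 87 hPa.
87^0.651 ≈ 18.307.
V ≈ 5.8 × 18.307 ≈ 106.2 kt.

106 kt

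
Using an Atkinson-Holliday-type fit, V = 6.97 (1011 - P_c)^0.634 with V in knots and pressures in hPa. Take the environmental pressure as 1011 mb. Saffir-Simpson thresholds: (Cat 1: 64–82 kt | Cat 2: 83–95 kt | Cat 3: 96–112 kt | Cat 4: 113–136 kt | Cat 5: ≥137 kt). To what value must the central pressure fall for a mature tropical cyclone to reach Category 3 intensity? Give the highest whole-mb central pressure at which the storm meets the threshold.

948 mb

Category 3 begins at V = 96 kt.
Required ΔP = (96/6.97)^(1/0.634) = 13.773^1.577 ≈ 62.60 mb.
P_c ≤ 1011 − 62.60 = 948.40, so the highest integer P_c is 948 mb.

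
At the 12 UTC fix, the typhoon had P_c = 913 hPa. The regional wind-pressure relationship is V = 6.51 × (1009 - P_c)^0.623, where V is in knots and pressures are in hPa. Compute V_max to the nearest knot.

112 kt

ΔP = 1009 − 913 = 96 hPa.
96^0.623 ≈ 17.177.
V ≈ 6.51 × 17.177 ≈ 111.8 kt.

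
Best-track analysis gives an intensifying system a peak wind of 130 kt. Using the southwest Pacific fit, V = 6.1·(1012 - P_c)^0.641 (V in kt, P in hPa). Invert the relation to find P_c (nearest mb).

ΔP = (V / 6.1)^(1/0.641) = (130/6.1)^1.560.
130/6.1 = 21.311; 21.311^1.560 ≈ 118.23 mb.
P_c = 1012 − 118.23 = 893.77 ≈ 894 mb.

894 mb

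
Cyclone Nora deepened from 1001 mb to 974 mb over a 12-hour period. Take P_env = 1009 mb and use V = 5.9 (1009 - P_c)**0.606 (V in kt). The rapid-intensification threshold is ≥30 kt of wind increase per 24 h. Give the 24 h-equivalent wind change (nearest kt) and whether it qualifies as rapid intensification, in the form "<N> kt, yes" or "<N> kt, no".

V₁: ΔP = 8, V ≈ 5.9 × 8^0.606 ≈ 20.80 kt.
V₂: ΔP = 35, V ≈ 5.9 × 35^0.606 ≈ 50.88 kt.
ΔV over 12 h = 30.08 kt → 24 h equivalent = 30.08 × 24/12 ≈ 60.16 kt.
60 kt ≥ 30 kt ⇒ rapid intensification.

60 kt, yes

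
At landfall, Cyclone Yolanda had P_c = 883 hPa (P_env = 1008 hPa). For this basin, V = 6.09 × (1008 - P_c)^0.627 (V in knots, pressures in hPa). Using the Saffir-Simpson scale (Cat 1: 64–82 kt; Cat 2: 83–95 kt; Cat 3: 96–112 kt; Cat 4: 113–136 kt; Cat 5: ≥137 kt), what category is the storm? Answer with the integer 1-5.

4

ΔP = 1008 − 883 = 125 hPa.
V ≈ 6.09 × 125^0.627 = 6.09 × 20.64 ≈ 126 kt.
126 kt falls in the Category 4 band.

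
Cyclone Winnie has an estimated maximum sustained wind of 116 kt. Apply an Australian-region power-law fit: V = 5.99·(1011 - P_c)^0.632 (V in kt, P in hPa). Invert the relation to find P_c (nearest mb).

902 mb

ΔP = (V / 5.99)^(1/0.632) = (116/5.99)^1.582.
116/5.99 = 19.366; 19.366^1.582 ≈ 108.75 mb.
P_c = 1011 − 108.75 = 902.25 ≈ 902 mb.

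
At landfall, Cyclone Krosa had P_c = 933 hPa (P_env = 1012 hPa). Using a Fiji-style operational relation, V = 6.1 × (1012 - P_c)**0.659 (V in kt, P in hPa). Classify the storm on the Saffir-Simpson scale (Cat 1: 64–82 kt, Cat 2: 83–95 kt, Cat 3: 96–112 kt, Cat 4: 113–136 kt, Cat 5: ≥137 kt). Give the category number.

ΔP = 1012 − 933 = 79 hPa.
V ≈ 6.1 × 79^0.659 = 6.1 × 17.80 ≈ 109 kt.
109 kt falls in the Category 3 band.

3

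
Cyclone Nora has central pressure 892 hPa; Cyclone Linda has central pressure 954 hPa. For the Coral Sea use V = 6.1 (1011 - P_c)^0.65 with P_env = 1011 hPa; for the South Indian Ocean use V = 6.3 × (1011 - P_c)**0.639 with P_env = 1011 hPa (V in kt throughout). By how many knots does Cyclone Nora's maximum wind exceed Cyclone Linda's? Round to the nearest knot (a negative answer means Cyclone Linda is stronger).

53 kt

Cyclone Nora: ΔP = 119; V ≈ 6.1 × 119^0.65 ≈ 136.28 kt.
Cyclone Linda: ΔP = 57; V ≈ 6.3 × 57^0.639 ≈ 83.43 kt.
Difference ≈ 136.28 − 83.43 = 52.85 → 53 kt.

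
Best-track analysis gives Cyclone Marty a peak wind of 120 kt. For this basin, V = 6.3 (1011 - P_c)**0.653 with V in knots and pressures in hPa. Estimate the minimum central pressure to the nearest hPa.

ΔP = (V / 6.3)^(1/0.653) = (120/6.3)^1.531.
120/6.3 = 19.048; 19.048^1.531 ≈ 91.19 hPa.
P_c = 1011 − 91.19 = 919.81 ≈ 920 hPa.

920 hPa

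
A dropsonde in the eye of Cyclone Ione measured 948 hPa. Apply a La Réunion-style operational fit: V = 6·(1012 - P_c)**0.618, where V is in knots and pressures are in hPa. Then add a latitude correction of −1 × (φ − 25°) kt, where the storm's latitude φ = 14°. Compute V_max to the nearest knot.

89 kt

ΔP = 1012 − 948 = 64 hPa.
64^0.618 ≈ 13.068.
V ≈ 6 × 13.068 ≈ 78.4 kt.
Latitude correction: −1 × (14 − 25) = 11 kt.
Corrected V ≈ 89.4 kt → 89 kt.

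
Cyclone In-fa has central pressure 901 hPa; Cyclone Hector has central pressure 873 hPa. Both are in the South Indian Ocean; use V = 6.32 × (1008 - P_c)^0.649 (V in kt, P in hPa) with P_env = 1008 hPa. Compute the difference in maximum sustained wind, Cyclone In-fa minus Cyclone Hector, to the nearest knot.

Cyclone In-fa: ΔP = 107; V ≈ 6.32 × 107^0.649 ≈ 131.16 kt.
Cyclone Hector: ΔP = 135; V ≈ 6.32 × 135^0.649 ≈ 152.51 kt.
Difference ≈ 131.16 − 152.51 = -21.35 → -21 kt.

-21 kt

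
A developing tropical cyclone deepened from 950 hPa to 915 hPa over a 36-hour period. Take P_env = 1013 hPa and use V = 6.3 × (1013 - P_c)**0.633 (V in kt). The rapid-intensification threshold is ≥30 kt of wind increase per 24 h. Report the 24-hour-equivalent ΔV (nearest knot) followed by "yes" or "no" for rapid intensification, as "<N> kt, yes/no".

19 kt, no

V₁: ΔP = 63, V ≈ 6.3 × 63^0.633 ≈ 86.76 kt.
V₂: ΔP = 98, V ≈ 6.3 × 98^0.633 ≈ 114.76 kt.
ΔV over 36 h = 28.00 kt → 24 h equivalent = 28.00 × 24/36 ≈ 18.67 kt.
19 kt < 30 kt ⇒ not rapid intensification.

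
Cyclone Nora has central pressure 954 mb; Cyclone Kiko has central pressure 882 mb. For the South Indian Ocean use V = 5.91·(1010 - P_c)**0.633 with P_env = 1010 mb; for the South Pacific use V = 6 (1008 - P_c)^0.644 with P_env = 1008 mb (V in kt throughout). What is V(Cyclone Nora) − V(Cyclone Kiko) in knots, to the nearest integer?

-60 kt

Cyclone Nora: ΔP = 56; V ≈ 5.91 × 56^0.633 ≈ 75.54 kt.
Cyclone Kiko: ΔP = 126; V ≈ 6 × 126^0.644 ≈ 135.14 kt.
Difference ≈ 75.54 − 135.14 = -59.60 → -60 kt.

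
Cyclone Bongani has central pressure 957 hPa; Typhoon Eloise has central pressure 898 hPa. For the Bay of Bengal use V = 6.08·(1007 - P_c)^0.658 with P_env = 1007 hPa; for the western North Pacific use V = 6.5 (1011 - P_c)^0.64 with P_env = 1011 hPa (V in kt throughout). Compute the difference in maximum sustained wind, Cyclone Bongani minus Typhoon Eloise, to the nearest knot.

-54 kt

Cyclone Bongani: ΔP = 50; V ≈ 6.08 × 50^0.658 ≈ 79.77 kt.
Typhoon Eloise: ΔP = 113; V ≈ 6.5 × 113^0.64 ≈ 133.93 kt.
Difference ≈ 79.77 − 133.93 = -54.16 → -54 kt.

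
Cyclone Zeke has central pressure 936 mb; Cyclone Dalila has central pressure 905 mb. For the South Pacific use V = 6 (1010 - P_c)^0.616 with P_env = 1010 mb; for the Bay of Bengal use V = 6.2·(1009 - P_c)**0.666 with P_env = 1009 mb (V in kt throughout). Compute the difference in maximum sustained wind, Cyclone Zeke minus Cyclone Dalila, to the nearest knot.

Cyclone Zeke: ΔP = 74; V ≈ 6 × 74^0.616 ≈ 85.04 kt.
Cyclone Dalila: ΔP = 104; V ≈ 6.2 × 104^0.666 ≈ 136.69 kt.
Difference ≈ 85.04 − 136.69 = -51.65 → -52 kt.

-52 kt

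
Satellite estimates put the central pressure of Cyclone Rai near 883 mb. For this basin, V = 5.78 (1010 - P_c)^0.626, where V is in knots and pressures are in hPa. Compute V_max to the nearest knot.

120 kt

ΔP = 1010 − 883 = 127 mb.
127^0.626 ≈ 20.748.
V ≈ 5.78 × 20.748 ≈ 119.9 kt.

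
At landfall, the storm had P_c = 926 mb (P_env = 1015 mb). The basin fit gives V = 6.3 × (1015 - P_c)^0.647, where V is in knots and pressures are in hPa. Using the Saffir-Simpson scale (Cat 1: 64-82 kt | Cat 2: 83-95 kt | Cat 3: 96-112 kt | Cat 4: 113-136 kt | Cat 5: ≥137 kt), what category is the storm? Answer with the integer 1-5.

4

ΔP = 1015 − 926 = 89 mb.
V ≈ 6.3 × 89^0.647 = 6.3 × 18.25 ≈ 115 kt.
115 kt falls in the Category 4 band.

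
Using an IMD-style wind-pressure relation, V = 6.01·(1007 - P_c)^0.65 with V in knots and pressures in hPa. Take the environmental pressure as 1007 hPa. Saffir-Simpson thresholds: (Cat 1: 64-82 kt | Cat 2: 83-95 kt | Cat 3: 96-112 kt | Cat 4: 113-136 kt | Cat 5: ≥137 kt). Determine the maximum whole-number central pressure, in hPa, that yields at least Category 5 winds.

Category 5 begins at V = 137 kt.
Required ΔP = (137/6.01)^(1/0.65) = 22.795^1.538 ≈ 122.74 hPa.
P_c ≤ 1007 − 122.74 = 884.26, so the highest integer P_c is 884 hPa.

884 hPa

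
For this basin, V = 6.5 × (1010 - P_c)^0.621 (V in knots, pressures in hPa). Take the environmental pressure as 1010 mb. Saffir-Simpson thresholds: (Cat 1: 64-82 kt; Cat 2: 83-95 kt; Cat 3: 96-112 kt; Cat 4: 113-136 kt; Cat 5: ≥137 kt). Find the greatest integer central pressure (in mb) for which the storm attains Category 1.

Category 1 begins at V = 64 kt.
Required ΔP = (64/6.5)^(1/0.621) = 9.846^1.610 ≈ 39.76 mb.
P_c ≤ 1010 − 39.76 = 970.24, so the highest integer P_c is 970 mb.

970 mb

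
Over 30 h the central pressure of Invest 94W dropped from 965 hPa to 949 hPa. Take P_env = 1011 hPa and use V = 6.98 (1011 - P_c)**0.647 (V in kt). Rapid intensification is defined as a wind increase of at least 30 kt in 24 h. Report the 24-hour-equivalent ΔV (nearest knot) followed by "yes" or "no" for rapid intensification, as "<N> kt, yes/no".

14 kt, no

V₁: ΔP = 46, V ≈ 6.98 × 46^0.647 ≈ 83.11 kt.
V₂: ΔP = 62, V ≈ 6.98 × 62^0.647 ≈ 100.82 kt.
ΔV over 30 h = 17.71 kt → 24 h equivalent = 17.71 × 24/30 ≈ 14.17 kt.
14 kt < 30 kt ⇒ not rapid intensification.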